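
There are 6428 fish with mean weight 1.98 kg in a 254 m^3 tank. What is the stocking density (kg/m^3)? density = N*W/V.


Total biomass = 6428 fish * 1.98 kg = 12727.44 kg
Density = total biomass / volume = 12727.44 / 254 = 50.108 kg/m^3

50.108 kg/m^3


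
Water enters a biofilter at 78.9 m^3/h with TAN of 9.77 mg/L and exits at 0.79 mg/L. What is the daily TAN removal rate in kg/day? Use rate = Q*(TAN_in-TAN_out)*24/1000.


Concentration drop: TAN_in - TAN_out = 9.77 - 0.79 = 8.98 mg/L
Hourly TAN removed = Q * dTAN = 78.9 m^3/h * 8.98 mg/L = 708.522 g/h  (m^3/h * mg/L = g/h)
Daily TAN removed = 708.522 * 24 = 17004.528 g/day
Convert to kg/day: 17004.528 / 1000 = 17.004528 kg/day

17.004528 kg/day


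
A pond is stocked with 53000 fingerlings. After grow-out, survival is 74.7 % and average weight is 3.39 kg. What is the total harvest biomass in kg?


Survivors = 53000 * 74.7/100 = 39591 fish
Harvest biomass = survivors * W_f = 39591 * 3.39 = 134213.49 kg

134213.49 kg


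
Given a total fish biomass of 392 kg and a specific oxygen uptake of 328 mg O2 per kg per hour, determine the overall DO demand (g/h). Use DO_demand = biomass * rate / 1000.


Total O2 consumption (mg/h) = 392 kg * 328 mg/(kg*h) = 128576 mg/h
Convert to g/h: 128576 / 1000 = 128.576 g/h

128.576 g/h


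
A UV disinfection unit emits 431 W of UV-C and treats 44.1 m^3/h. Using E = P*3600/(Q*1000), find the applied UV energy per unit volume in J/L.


Energy delivered per hour = 431 W * 3600 s = 1551600 J/h
Volume treated per hour = 44.1 m^3/h * 1000 = 44100 L/h
dose = 1551600 / 44100 = 35.1837 J/L

35.1837 J/L


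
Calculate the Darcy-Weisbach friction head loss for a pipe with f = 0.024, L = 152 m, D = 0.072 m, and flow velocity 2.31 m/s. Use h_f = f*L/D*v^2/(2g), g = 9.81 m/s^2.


v^2 = 2.31^2 = 5.3361 m^2/s^2
L/D = 152/0.072 = 2111.1111
h_f = f*(L/D)*v^2/(2g) = 0.024 * 2111.1111 * 5.3361 / 19.62 = 13.7799 m

13.7799 m


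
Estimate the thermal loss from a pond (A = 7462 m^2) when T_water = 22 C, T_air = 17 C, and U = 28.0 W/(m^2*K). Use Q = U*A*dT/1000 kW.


Temperature difference dT = 22 - 17 = 5 K
Heat loss (W) = U * A * dT = 28.0 * 7462 * 5 = 1044680 W
Convert to kW: 1044680 / 1000 = 1044.68 kW

1044.68 kW


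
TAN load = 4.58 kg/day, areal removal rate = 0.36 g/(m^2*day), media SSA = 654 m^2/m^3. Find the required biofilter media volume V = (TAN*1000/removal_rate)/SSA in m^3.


A = 4.58*1000 / 0.36 = 12722.222 m^2
V = 12722.222 / 654 = 19.4529

19.4529 m^3


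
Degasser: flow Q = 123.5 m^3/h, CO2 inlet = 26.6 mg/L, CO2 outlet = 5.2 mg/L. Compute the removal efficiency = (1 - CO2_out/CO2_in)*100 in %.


CO2_out / CO2_in = 5.2 / 26.6 = 0.19548872
Fraction remaining = 0.19548872
efficiency = (1 - 0.19548872) * 100 = 80.4511 %

80.4511 %


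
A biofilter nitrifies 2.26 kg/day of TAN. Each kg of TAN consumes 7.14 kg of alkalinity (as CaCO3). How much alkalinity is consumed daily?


Alkalinity factor: 7.14 kg CaCO3 consumed per kg TAN nitrified
alk = 2.26 kg TAN * 7.14 = 16.1364 kg CaCO3/day

16.1364 kg CaCO3/day


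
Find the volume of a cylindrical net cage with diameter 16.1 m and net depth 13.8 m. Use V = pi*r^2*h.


r = d/2 = 16.1/2 = 8.05 m
Base area = pi*r^2 = pi*8.05^2 = 203.58306 m^2
Volume = 203.58306 * 13.8 = 2809.45 m^3

2809.45 m^3


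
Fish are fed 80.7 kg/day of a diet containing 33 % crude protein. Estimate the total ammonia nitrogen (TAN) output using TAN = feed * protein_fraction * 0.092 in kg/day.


Protein in feed = 80.7 * 33/100 = 26.631 kg/day
TAN = protein * 0.092 = 26.631 * 0.092 = 2.450052 kg/day

2.450052 kg/day


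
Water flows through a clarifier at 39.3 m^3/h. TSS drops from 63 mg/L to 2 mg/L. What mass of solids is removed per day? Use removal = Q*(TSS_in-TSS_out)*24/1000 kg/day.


Concentration drop: TSS_in - TSS_out = 63 - 2 = 61 mg/L
Hourly solids removed = Q * dTSS = 39.3 m^3/h * 61 mg/L = 2397.3 g/h  (m^3/h * mg/L = g/h)
Daily solids removed = 2397.3 * 24 = 57535.2 g/day
Convert g to kg: 57535.2 / 1000 = 57.5352 kg/day

57.5352 kg/day


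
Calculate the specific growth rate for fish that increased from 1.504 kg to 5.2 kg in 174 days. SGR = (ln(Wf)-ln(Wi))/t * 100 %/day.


ln(W_f) = ln(5.2) = 1.6486586
ln(W_i) = ln(1.504) = 0.40812823
ln(W_f) - ln(W_i) = 1.6486586 - 0.40812823 = 1.2405304
SGR = 1.2405304 / 174 * 100 = 0.712949 %/day

0.712949 %/day


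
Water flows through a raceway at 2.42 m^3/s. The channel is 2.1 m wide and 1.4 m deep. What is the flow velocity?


Cross-sectional area = W * d = 2.1 * 1.4 = 2.94 m^2
Velocity = Q / A = 2.42 / 2.94 = 0.823129 m/s

0.823129 m/s


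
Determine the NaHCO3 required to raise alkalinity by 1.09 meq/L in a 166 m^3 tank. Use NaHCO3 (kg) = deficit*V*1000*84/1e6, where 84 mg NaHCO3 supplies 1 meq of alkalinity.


Tank volume in L = 166 m^3 * 1000 = 166000 L
Total meq required = 1.09 meq/L * 166000 L = 180940 meq
NaHCO3 mass = 180940 meq * 84 mg/meq / 1e6 = 15.199 kg

15.199 kg


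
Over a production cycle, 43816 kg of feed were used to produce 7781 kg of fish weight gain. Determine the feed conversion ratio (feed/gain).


FCR = feed consumed / weight gained
FCR = 43816 kg / 7781 kg = 5.63115

5.63115


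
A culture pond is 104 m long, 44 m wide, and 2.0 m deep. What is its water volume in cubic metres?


Base area = L * W = 104 * 44 = 4576 m^2
Volume = area * depth = 4576 * 2.0 = 9152 m^3

9152 m^3


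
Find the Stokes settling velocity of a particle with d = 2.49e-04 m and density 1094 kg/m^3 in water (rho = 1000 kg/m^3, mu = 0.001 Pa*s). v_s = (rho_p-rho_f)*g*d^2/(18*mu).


Density difference: rho_p - rho_f = 1094 - 1000 = 94 kg/m^3
d^2 = (2.49e-04)^2 = 6.2001e-08 m^2
Numerator = (rho_p - rho_f) * g * d^2 = 94 * 9.81 * 6.2001e-08 = 5.7173602e-05
Denominator = 18 * mu = 18 * 0.001 = 0.018
v_s = 5.7173602e-05 / 0.018 = 0.00317631 m/s
Check: Re = rho_f * v_s * d / mu = 1000 * 0.00317631 * 2.49e-04 / 0.001 = 0.791 < 1, so Stokes' law applies.

0.00317631 m/s


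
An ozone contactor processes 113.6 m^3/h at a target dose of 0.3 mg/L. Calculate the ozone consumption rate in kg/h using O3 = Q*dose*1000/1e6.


O3 demand (mg/h) = Q * dose * 1000 = 113.6 * 0.3 * 1000 = 34080 mg/h
Convert mg to kg: 34080 / 1e6 = 0.03408 kg/h

0.03408 kg/h


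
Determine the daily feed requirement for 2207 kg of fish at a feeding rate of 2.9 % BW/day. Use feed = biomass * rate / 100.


Feeding rate fraction = 2.9% / 100 = 0.029
Daily feed = 2207 kg * 0.029 = 64.003 kg/day

64.003 kg/day


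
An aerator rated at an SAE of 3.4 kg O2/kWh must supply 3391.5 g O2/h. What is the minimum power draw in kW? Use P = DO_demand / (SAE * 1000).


SAE in g O2/kWh = 3.4 * 1000 = 3400 g/kWh
P = DO_demand / SAE_g = 3391.5 / 3400 = 0.9975 kW

0.9975 kW


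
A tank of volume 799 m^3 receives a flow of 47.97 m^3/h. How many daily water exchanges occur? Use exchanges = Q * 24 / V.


Daily flow volume = 47.97 m^3/h * 24 h = 1151.28 m^3/day
Exchanges = daily flow / tank volume = 1151.28 / 799 = 1.4409 exchanges/day

1.4409 exchanges/day


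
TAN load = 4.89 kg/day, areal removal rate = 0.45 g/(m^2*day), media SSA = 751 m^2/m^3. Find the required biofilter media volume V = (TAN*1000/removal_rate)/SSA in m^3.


A = 4.89*1000 / 0.45 = 10866.667 m^2
V = 10866.667 / 751 = 14.4696

14.4696 m^3


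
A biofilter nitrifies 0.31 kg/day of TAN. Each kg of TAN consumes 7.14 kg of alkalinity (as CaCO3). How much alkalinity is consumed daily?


Alkalinity factor: 7.14 kg CaCO3 consumed per kg TAN nitrified
alk = 0.31 kg TAN * 7.14 = 2.2134 kg CaCO3/day

2.2134 kg CaCO3/day


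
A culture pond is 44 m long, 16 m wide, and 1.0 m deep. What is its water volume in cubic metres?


Base area = L * W = 44 * 16 = 704 m^2
Volume = area * depth = 704 * 1.0 = 704 m^3

704 m^3


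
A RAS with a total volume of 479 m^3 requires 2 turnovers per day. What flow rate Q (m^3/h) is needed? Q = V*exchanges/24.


Daily recirculation volume = 479 m^3 * 2 = 958 m^3/day
Flow rate Q = daily volume / 24 h = 958 / 24 = 39.9167 m^3/h

39.9167 m^3/h


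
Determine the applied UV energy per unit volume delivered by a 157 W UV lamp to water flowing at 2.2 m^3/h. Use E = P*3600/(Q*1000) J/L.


Energy delivered per hour = 157 W * 3600 s = 565200 J/h
Volume treated per hour = 2.2 m^3/h * 1000 = 2200 L/h
dose = 565200 / 2200 = 256.909 J/L

256.909 J/L


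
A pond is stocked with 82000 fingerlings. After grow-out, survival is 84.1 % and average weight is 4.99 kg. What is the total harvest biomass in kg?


Survivors = 82000 * 84.1/100 = 68962 fish
Harvest biomass = survivors * W_f = 68962 * 4.99 = 344120.38 kg

344120.38 kg


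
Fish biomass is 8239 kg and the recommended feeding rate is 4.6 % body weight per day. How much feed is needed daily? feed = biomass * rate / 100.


Feeding rate fraction = 4.6% / 100 = 0.046
Daily feed = 8239 kg * 0.046 = 378.994 kg/day

378.994 kg/day


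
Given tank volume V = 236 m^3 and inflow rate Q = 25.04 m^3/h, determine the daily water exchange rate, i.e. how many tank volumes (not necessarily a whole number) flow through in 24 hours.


Daily flow volume = 25.04 m^3/h * 24 h = 600.96 m^3/day
Exchanges = daily flow / tank volume = 600.96 / 236 = 2.54644 exchanges/day

2.54644 exchanges/day


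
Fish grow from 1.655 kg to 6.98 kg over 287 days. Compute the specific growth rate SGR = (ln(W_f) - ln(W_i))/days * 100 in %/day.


ln(W_f) = ln(6.98) = 1.9430489
ln(W_i) = ln(1.655) = 0.50380101
ln(W_f) - ln(W_i) = 1.9430489 - 0.50380101 = 1.4392479
SGR = 1.4392479 / 287 * 100 = 0.50148 %/day

0.50148 %/day


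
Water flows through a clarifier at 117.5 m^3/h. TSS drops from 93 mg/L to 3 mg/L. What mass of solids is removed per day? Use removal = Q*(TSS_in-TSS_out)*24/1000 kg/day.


Concentration drop: TSS_in - TSS_out = 93 - 3 = 90 mg/L
Hourly solids removed = Q * dTSS = 117.5 m^3/h * 90 mg/L = 10575 g/h  (m^3/h * mg/L = g/h)
Daily solids removed = 10575 * 24 = 253800 g/day
Convert g to kg: 253800 / 1000 = 253.8 kg/day

253.8 kg/day


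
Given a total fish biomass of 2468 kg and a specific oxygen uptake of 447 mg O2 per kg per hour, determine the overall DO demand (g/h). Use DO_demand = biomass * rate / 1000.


Total O2 consumption (mg/h) = 2468 kg * 447 mg/(kg*h) = 1103196 mg/h
Convert to g/h: 1103196 / 1000 = 1103.196 g/h

1103.196 g/h


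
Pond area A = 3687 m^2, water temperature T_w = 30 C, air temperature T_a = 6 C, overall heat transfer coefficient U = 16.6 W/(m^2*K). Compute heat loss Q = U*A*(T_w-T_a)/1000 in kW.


Temperature difference dT = 30 - 6 = 24 K
Heat loss (W) = U * A * dT = 16.6 * 3687 * 24 = 1468900.8 W
Convert to kW: 1468900.8 / 1000 = 1468.9008 kW

1468.9008 kW


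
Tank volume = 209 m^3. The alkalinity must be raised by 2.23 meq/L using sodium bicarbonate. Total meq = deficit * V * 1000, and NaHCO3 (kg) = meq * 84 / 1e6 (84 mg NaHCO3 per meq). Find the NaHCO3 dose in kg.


Tank volume in L = 209 m^3 * 1000 = 209000 L
Total meq required = 2.23 meq/L * 209000 L = 466070 meq
NaHCO3 mass = 466070 meq * 84 mg/meq / 1e6 = 39.1499 kg

39.1499 kg


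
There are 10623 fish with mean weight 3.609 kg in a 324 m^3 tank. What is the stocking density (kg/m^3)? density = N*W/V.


Total biomass = 10623 fish * 3.609 kg = 38338.407 kg
Density = total biomass / volume = 38338.407 / 324 = 118.328 kg/m^3

118.328 kg/m^3


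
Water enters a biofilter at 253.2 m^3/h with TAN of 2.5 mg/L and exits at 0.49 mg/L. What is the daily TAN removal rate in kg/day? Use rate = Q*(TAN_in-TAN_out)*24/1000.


Concentration drop: TAN_in - TAN_out = 2.5 - 0.49 = 2.01 mg/L
Hourly TAN removed = Q * dTAN = 253.2 m^3/h * 2.01 mg/L = 508.932 g/h  (m^3/h * mg/L = g/h)
Daily TAN removed = 508.932 * 24 = 12214.368 g/day
Convert to kg/day: 12214.368 / 1000 = 12.214368 kg/day

12.214368 kg/day


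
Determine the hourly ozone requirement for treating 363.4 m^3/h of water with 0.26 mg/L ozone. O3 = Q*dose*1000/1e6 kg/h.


O3 demand (mg/h) = Q * dose * 1000 = 363.4 * 0.26 * 1000 = 94484 mg/h
Convert mg to kg: 94484 / 1e6 = 0.094484 kg/h

0.094484 kg/h


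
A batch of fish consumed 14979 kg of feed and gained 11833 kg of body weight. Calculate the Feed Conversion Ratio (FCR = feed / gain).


FCR = feed consumed / weight gained
FCR = 14979 kg / 11833 kg = 1.26587

1.26587


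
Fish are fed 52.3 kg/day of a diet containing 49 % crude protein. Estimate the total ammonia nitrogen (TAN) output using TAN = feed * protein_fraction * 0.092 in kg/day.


Protein in feed = 52.3 * 49/100 = 25.627 kg/day
TAN = protein * 0.092 = 25.627 * 0.092 = 2.357684 kg/day

2.357684 kg/day


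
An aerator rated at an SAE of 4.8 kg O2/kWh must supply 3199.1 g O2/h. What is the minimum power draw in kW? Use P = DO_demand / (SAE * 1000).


SAE in g O2/kWh = 4.8 * 1000 = 4800 g/kWh
P = DO_demand / SAE_g = 3199.1 / 4800 = 0.666479 kW

0.666479 kW


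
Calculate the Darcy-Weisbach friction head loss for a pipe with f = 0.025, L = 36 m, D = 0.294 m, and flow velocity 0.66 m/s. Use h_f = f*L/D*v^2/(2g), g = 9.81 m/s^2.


v^2 = 0.66^2 = 0.4356 m^2/s^2
L/D = 36/0.294 = 122.44898
h_f = f*(L/D)*v^2/(2g) = 0.025 * 122.44898 * 0.4356 / 19.62 = 0.0679648 m

0.0679648 m


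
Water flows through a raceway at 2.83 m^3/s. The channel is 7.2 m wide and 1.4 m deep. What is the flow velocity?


Cross-sectional area = W * d = 7.2 * 1.4 = 10.08 m^2
Velocity = Q / A = 2.83 / 10.08 = 0.280754 m/s

0.280754 m/s


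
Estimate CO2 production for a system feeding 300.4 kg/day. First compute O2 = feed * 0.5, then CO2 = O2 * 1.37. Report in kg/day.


O2 = 300.4 * 0.5 = 150.2
CO2 = 150.2 * 1.37 = 205.774

205.774 kg/day


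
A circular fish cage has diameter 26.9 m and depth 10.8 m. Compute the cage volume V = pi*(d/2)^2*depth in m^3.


r = d/2 = 26.9/2 = 13.45 m
Base area = pi*r^2 = pi*13.45^2 = 568.32197 m^2
Volume = 568.32197 * 10.8 = 6137.88 m^3

6137.88 m^3


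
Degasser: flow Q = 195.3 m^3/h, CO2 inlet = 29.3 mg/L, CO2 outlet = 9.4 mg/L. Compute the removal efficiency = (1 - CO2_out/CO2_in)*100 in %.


CO2_out / CO2_in = 9.4 / 29.3 = 0.32081911
Fraction remaining = 0.32081911
efficiency = (1 - 0.32081911) * 100 = 67.9181 %

67.9181 %


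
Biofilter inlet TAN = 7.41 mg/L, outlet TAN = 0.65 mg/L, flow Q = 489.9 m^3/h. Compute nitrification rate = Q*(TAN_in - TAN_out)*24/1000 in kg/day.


Concentration drop: TAN_in - TAN_out = 7.41 - 0.65 = 6.76 mg/L
Hourly TAN removed = Q * dTAN = 489.9 m^3/h * 6.76 mg/L = 3311.724 g/h  (m^3/h * mg/L = g/h)
Daily TAN removed = 3311.724 * 24 = 79481.376 g/day
Convert to kg/day: 79481.376 / 1000 = 79.481376 kg/day

79.481376 kg/day


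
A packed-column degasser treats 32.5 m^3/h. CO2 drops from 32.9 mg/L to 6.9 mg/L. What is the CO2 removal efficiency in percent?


CO2_out / CO2_in = 6.9 / 32.9 = 0.20972644
Fraction remaining = 0.20972644
efficiency = (1 - 0.20972644) * 100 = 79.0274 %

79.0274 %


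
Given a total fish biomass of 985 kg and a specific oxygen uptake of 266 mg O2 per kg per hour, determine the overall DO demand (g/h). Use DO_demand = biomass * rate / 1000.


Total O2 consumption (mg/h) = 985 kg * 266 mg/(kg*h) = 262010 mg/h
Convert to g/h: 262010 / 1000 = 262.01 g/h

262.01 g/h


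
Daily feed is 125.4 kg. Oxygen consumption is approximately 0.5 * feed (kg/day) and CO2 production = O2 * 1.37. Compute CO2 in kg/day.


O2 = 125.4 * 0.5 = 62.7
CO2 = 62.7 * 1.37 = 85.899

85.899 kg/day


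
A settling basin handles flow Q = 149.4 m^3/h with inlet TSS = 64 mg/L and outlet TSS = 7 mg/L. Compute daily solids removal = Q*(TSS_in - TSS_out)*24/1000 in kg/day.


Concentration drop: TSS_in - TSS_out = 64 - 7 = 57 mg/L
Hourly solids removed = Q * dTSS = 149.4 m^3/h * 57 mg/L = 8515.8 g/h  (m^3/h * mg/L = g/h)
Daily solids removed = 8515.8 * 24 = 204379.2 g/day
Convert g to kg: 204379.2 / 1000 = 204.3792 kg/day

204.3792 kg/day


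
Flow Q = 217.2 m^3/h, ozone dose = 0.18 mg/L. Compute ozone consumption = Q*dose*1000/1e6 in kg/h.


O3 demand (mg/h) = Q * dose * 1000 = 217.2 * 0.18 * 1000 = 39096 mg/h
Convert mg to kg: 39096 / 1e6 = 0.039096 kg/h

0.039096 kg/h


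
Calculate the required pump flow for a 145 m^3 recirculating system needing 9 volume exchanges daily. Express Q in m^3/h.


Daily recirculation volume = 145 m^3 * 9 = 1305 m^3/day
Flow rate Q = daily volume / 24 h = 1305 / 24 = 54.375 m^3/h

54.375 m^3/h


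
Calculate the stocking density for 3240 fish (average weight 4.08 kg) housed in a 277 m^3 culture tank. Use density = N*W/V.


Total biomass = 3240 fish * 4.08 kg = 13219.2 kg
Density = total biomass / volume = 13219.2 / 277 = 47.7227 kg/m^3

47.7227 kg/m^3


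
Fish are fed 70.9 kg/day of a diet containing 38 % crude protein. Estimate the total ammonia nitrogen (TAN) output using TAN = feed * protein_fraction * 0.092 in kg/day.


Protein in feed = 70.9 * 38/100 = 26.942 kg/day
TAN = protein * 0.092 = 26.942 * 0.092 = 2.478664 kg/day

2.478664 kg/day


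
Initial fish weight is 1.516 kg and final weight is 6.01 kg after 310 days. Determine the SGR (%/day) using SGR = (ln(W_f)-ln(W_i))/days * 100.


ln(W_f) = ln(6.01) = 1.7934247
ln(W_i) = ln(1.516) = 0.41607529
ln(W_f) - ln(W_i) = 1.7934247 - 0.41607529 = 1.3773494
SGR = 1.3773494 / 310 * 100 = 0.444306 %/day

0.444306 %/day


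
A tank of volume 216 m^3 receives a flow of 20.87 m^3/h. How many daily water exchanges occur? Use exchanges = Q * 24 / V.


Daily flow volume = 20.87 m^3/h * 24 h = 500.88 m^3/day
Exchanges = daily flow / tank volume = 500.88 / 216 = 2.31889 exchanges/day

2.31889 exchanges/day


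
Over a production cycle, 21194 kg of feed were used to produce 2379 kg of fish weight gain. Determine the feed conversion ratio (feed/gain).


FCR = feed consumed / weight gained
FCR = 21194 kg / 2379 kg = 8.90879

8.90879


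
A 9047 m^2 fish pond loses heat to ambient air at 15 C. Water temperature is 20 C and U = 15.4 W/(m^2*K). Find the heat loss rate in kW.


Temperature difference dT = 20 - 15 = 5 K
Heat loss (W) = U * A * dT = 15.4 * 9047 * 5 = 696619 W
Convert to kW: 696619 / 1000 = 696.619 kW

696.619 kW


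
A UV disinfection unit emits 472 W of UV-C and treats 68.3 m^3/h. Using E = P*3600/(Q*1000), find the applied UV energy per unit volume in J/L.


Energy delivered per hour = 472 W * 3600 s = 1699200 J/h
Volume treated per hour = 68.3 m^3/h * 1000 = 68300 L/h
dose = 1699200 / 68300 = 24.8785 J/L

24.8785 J/L


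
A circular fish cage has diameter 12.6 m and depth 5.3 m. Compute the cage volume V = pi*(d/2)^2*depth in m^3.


r = d/2 = 12.6/2 = 6.3 m
Base area = pi*r^2 = pi*6.3^2 = 124.68981 m^2
Volume = 124.68981 * 5.3 = 660.856 m^3

660.856 m^3


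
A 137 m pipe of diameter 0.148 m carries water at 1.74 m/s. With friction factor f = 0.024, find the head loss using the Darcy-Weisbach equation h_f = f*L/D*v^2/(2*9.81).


v^2 = 1.74^2 = 3.0276 m^2/s^2
L/D = 137/0.148 = 925.67568
h_f = f*(L/D)*v^2/(2g) = 0.024 * 925.67568 * 3.0276 / 19.62 = 3.42823 m

3.42823 m


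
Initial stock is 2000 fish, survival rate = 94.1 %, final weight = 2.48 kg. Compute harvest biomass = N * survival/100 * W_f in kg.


Survivors = 2000 * 94.1/100 = 1882 fish
Harvest biomass = survivors * W_f = 1882 * 2.48 = 4667.36 kg

4667.36 kg


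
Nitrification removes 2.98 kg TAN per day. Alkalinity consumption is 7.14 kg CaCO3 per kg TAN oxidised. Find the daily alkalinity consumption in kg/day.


Alkalinity factor: 7.14 kg CaCO3 consumed per kg TAN nitrified
alk = 2.98 kg TAN * 7.14 = 21.2772 kg CaCO3/day

21.2772 kg CaCO3/day


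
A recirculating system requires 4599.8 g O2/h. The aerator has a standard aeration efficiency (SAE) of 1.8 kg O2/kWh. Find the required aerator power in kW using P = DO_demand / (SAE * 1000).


SAE in g O2/kWh = 1.8 * 1000 = 1800 g/kWh
P = DO_demand / SAE_g = 4599.8 / 1800 = 2.55544 kW

2.55544 kW


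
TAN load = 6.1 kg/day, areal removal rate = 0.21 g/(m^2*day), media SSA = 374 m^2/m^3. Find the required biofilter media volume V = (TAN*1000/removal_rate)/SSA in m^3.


A = 6.1*1000 / 0.21 = 29047.619 m^2
V = 29047.619 / 374 = 77.6674

77.6674 m^3


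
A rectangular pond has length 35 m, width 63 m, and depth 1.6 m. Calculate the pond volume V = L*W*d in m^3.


Base area = L * W = 35 * 63 = 2205 m^2
Volume = area * depth = 2205 * 1.6 = 3528 m^3

3528 m^3


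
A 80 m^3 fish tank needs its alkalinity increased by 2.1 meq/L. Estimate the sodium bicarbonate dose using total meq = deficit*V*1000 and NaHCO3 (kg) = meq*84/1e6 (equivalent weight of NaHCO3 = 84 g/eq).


Tank volume in L = 80 m^3 * 1000 = 80000 L
Total meq required = 2.1 meq/L * 80000 L = 168000 meq
NaHCO3 mass = 168000 meq * 84 mg/meq / 1e6 = 14.112 kg

14.112 kg


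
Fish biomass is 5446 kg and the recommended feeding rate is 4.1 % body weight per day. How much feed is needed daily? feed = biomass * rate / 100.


Feeding rate fraction = 4.1% / 100 = 0.041
Daily feed = 5446 kg * 0.041 = 223.286 kg/day

223.286 kg/day


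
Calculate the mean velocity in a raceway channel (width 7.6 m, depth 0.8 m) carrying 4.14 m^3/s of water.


Cross-sectional area = W * d = 7.6 * 0.8 = 6.08 m^2
Velocity = Q / A = 4.14 / 6.08 = 0.680921 m/s

0.680921 m/s


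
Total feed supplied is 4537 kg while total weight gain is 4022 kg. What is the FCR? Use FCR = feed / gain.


FCR = feed consumed / weight gained
FCR = 4537 kg / 4022 kg = 1.12805

1.12805


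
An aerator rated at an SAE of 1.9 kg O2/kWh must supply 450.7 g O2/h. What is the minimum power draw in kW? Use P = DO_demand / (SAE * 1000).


SAE in g O2/kWh = 1.9 * 1000 = 1900 g/kWh
P = DO_demand / SAE_g = 450.7 / 1900 = 0.237211 kW

0.237211 kW


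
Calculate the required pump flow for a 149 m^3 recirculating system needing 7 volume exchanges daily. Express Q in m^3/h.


Daily recirculation volume = 149 m^3 * 7 = 1043 m^3/day
Flow rate Q = daily volume / 24 h = 1043 / 24 = 43.4583 m^3/h

43.4583 m^3/h


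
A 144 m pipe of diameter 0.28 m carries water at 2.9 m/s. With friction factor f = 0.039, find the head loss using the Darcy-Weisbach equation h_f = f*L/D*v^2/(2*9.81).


v^2 = 2.9^2 = 8.41 m^2/s^2
L/D = 144/0.28 = 514.28571
h_f = f*(L/D)*v^2/(2g) = 0.039 * 514.28571 * 8.41 / 19.62 = 8.59738 m

8.59738 m


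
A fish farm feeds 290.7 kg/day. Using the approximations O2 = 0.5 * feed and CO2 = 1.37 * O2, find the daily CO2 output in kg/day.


O2 = 290.7 * 0.5 = 145.35
CO2 = 145.35 * 1.37 = 199.1295

199.1295 kg/day


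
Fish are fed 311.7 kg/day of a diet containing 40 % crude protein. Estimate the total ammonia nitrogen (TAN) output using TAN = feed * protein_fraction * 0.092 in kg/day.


Protein in feed = 311.7 * 40/100 = 124.68 kg/day
TAN = protein * 0.092 = 124.68 * 0.092 = 11.47056 kg/day

11.47056 kg/day


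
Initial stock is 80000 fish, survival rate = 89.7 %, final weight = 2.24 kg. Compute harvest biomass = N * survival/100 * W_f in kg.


Survivors = 80000 * 89.7/100 = 71760 fish
Harvest biomass = survivors * W_f = 71760 * 2.24 = 160742.4 kg

160742.4 kg


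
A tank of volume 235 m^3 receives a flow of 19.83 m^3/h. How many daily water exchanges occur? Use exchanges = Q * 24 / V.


Daily flow volume = 19.83 m^3/h * 24 h = 475.92 m^3/day
Exchanges = daily flow / tank volume = 475.92 / 235 = 2.02519 exchanges/day

2.02519 exchanges/day


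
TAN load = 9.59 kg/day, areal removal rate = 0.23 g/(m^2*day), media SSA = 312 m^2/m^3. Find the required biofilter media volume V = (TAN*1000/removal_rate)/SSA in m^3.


A = 9.59*1000 / 0.23 = 41695.652 m^2
V = 41695.652 / 312 = 133.64

133.64 m^3


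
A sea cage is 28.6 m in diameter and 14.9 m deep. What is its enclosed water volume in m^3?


r = d/2 = 28.6/2 = 14.3 m
Base area = pi*r^2 = pi*14.3^2 = 642.42428 m^2
Volume = 642.42428 * 14.9 = 9572.12 m^3

9572.12 m^3


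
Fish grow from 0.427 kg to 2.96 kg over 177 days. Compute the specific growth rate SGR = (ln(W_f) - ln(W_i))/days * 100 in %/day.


ln(W_f) = ln(2.96) = 1.0851893
ln(W_i) = ln(0.427) = -0.85097127
ln(W_f) - ln(W_i) = 1.0851893 - -0.85097127 = 1.9361606
SGR = 1.9361606 / 177 * 100 = 1.09388 %/day

1.09388 %/day


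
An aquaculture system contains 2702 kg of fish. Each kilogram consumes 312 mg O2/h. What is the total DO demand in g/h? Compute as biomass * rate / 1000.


Total O2 consumption (mg/h) = 2702 kg * 312 mg/(kg*h) = 843024 mg/h
Convert to g/h: 843024 / 1000 = 843.024 g/h

843.024 g/h


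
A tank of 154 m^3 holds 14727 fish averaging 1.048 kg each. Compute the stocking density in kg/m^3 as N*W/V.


Total biomass = 14727 fish * 1.048 kg = 15433.896 kg
Density = total biomass / volume = 15433.896 / 154 = 100.22 kg/m^3

100.22 kg/m^3


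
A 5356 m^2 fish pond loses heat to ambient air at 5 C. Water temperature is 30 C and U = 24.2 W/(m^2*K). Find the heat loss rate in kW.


Temperature difference dT = 30 - 5 = 25 K
Heat loss (W) = U * A * dT = 24.2 * 5356 * 25 = 3240380 W
Convert to kW: 3240380 / 1000 = 3240.38 kW

3240.38 kW


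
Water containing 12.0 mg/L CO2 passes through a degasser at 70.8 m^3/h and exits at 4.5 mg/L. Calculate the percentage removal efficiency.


CO2_out / CO2_in = 4.5 / 12.0 = 0.375
Fraction remaining = 0.375
efficiency = (1 - 0.375) * 100 = 62.5 %

62.5 %


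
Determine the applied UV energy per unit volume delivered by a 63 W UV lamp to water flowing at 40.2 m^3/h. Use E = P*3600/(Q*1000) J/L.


Energy delivered per hour = 63 W * 3600 s = 226800 J/h
Volume treated per hour = 40.2 m^3/h * 1000 = 40200 L/h
dose = 226800 / 40200 = 5.64179 J/L

5.64179 J/L


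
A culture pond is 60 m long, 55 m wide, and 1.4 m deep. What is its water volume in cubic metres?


Base area = L * W = 60 * 55 = 3300 m^2
Volume = area * depth = 3300 * 1.4 = 4620 m^3

4620 m^3


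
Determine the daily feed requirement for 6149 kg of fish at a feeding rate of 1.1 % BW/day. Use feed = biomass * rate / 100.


Feeding rate fraction = 1.1% / 100 = 0.011
Daily feed = 6149 kg * 0.011 = 67.639 kg/day

67.639 kg/day


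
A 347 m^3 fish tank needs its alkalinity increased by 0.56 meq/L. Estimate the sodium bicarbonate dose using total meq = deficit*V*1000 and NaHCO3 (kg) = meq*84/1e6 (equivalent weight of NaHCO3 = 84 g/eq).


Tank volume in L = 347 m^3 * 1000 = 347000 L
Total meq required = 0.56 meq/L * 347000 L = 194320 meq
NaHCO3 mass = 194320 meq * 84 mg/meq / 1e6 = 16.3229 kg

16.3229 kg


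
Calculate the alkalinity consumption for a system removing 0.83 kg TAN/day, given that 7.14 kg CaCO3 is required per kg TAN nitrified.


Alkalinity factor: 7.14 kg CaCO3 consumed per kg TAN nitrified
alk = 0.83 kg TAN * 7.14 = 5.9262 kg CaCO3/day

5.9262 kg CaCO3/day


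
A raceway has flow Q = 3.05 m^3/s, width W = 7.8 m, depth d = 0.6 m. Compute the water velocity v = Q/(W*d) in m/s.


Cross-sectional area = W * d = 7.8 * 0.6 = 4.68 m^2
Velocity = Q / A = 3.05 / 4.68 = 0.651709 m/s

0.651709 m/s


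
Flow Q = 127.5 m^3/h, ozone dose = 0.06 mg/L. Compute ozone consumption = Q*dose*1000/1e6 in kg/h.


O3 demand (mg/h) = Q * dose * 1000 = 127.5 * 0.06 * 1000 = 7650 mg/h
Convert mg to kg: 7650 / 1e6 = 0.00765 kg/h

0.00765 kg/h


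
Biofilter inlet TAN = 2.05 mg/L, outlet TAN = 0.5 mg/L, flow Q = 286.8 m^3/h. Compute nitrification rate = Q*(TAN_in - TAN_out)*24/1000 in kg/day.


Concentration drop: TAN_in - TAN_out = 2.05 - 0.5 = 1.55 mg/L
Hourly TAN removed = Q * dTAN = 286.8 m^3/h * 1.55 mg/L = 444.54 g/h  (m^3/h * mg/L = g/h)
Daily TAN removed = 444.54 * 24 = 10668.96 g/day
Convert to kg/day: 10668.96 / 1000 = 10.66896 kg/day

10.66896 kg/day


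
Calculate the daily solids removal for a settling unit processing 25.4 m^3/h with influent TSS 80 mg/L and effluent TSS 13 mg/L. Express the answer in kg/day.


Concentration drop: TSS_in - TSS_out = 80 - 13 = 67 mg/L
Hourly solids removed = Q * dTSS = 25.4 m^3/h * 67 mg/L = 1701.8 g/h  (m^3/h * mg/L = g/h)
Daily solids removed = 1701.8 * 24 = 40843.2 g/day
Convert g to kg: 40843.2 / 1000 = 40.8432 kg/day

40.8432 kg/day


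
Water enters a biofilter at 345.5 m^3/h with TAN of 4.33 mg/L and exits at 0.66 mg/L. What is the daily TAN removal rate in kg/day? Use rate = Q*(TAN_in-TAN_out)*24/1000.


Concentration drop: TAN_in - TAN_out = 4.33 - 0.66 = 3.67 mg/L
Hourly TAN removed = Q * dTAN = 345.5 m^3/h * 3.67 mg/L = 1267.985 g/h  (m^3/h * mg/L = g/h)
Daily TAN removed = 1267.985 * 24 = 30431.64 g/day
Convert to kg/day: 30431.64 / 1000 = 30.43164 kg/day

30.43164 kg/day


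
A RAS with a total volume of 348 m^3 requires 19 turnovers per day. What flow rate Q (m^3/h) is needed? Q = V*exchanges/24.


Daily recirculation volume = 348 m^3 * 19 = 6612 m^3/day
Flow rate Q = daily volume / 24 h = 6612 / 24 = 275.5 m^3/h

275.5 m^3/h


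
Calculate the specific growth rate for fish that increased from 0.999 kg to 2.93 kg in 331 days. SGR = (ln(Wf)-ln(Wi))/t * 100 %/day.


ln(W_f) = ln(2.93) = 1.0750024
ln(W_i) = ln(0.999) = -0.0010005003
ln(W_f) - ln(W_i) = 1.0750024 - -0.0010005003 = 1.0760029
SGR = 1.0760029 / 331 * 100 = 0.325076 %/day

0.325076 %/day


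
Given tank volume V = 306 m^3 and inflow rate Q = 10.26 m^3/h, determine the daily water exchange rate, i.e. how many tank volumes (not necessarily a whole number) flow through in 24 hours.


Daily flow volume = 10.26 m^3/h * 24 h = 246.24 m^3/day
Exchanges = daily flow / tank volume = 246.24 / 306 = 0.804706 exchanges/day

0.804706 exchanges/day


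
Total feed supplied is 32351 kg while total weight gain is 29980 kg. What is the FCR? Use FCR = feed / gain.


FCR = feed consumed / weight gained
FCR = 32351 kg / 29980 kg = 1.07909

1.07909


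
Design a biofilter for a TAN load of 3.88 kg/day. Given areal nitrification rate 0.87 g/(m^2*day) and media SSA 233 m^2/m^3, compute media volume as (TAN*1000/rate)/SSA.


A = 3.88*1000 / 0.87 = 4459.7701 m^2
V = 4459.7701 / 233 = 19.1406

19.1406 m^3


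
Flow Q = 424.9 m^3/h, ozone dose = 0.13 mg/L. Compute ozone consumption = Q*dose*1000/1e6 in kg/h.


O3 demand (mg/h) = Q * dose * 1000 = 424.9 * 0.13 * 1000 = 55237 mg/h
Convert mg to kg: 55237 / 1e6 = 0.055237 kg/h

0.055237 kg/h


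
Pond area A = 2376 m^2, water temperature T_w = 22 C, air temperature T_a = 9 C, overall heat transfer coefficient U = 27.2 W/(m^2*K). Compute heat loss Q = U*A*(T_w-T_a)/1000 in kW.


Temperature difference dT = 22 - 9 = 13 K
Heat loss (W) = U * A * dT = 27.2 * 2376 * 13 = 840153.6 W
Convert to kW: 840153.6 / 1000 = 840.1536 kW

840.1536 kW


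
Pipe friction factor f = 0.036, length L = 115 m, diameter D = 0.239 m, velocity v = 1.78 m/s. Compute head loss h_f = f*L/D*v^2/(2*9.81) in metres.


v^2 = 1.78^2 = 3.1684 m^2/s^2
L/D = 115/0.239 = 481.17155
h_f = f*(L/D)*v^2/(2g) = 0.036 * 481.17155 * 3.1684 / 19.62 = 2.79733 m

2.79733 m


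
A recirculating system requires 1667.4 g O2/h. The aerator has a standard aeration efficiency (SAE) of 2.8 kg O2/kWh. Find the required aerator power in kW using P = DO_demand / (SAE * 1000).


SAE in g O2/kWh = 2.8 * 1000 = 2800 g/kWh
P = DO_demand / SAE_g = 1667.4 / 2800 = 0.5955 kW

0.5955 kW


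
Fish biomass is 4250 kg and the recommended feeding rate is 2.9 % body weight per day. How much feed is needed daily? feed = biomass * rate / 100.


Feeding rate fraction = 2.9% / 100 = 0.029
Daily feed = 4250 kg * 0.029 = 123.25 kg/day

123.25 kg/day


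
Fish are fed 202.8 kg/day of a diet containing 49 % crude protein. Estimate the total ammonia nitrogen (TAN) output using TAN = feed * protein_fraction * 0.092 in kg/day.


Protein in feed = 202.8 * 49/100 = 99.372 kg/day
TAN = protein * 0.092 = 99.372 * 0.092 = 9.142224 kg/day

9.142224 kg/day


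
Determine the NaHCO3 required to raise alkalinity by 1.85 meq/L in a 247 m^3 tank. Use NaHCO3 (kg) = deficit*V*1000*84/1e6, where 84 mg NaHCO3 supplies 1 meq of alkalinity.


Tank volume in L = 247 m^3 * 1000 = 247000 L
Total meq required = 1.85 meq/L * 247000 L = 456950 meq
NaHCO3 mass = 456950 meq * 84 mg/meq / 1e6 = 38.3838 kg

38.3838 kg


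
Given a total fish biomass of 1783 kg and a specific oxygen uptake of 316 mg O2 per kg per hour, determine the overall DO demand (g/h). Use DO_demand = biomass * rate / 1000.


Total O2 consumption (mg/h) = 1783 kg * 316 mg/(kg*h) = 563428 mg/h
Convert to g/h: 563428 / 1000 = 563.428 g/h

563.428 g/h


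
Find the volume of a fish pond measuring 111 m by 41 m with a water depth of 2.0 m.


Base area = L * W = 111 * 41 = 4551 m^2
Volume = area * depth = 4551 * 2.0 = 9102 m^3

9102 m^3


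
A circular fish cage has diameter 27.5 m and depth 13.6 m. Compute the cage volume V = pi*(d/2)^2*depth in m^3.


r = d/2 = 27.5/2 = 13.75 m
Base area = pi*r^2 = pi*13.75^2 = 593.95736 m^2
Volume = 593.95736 * 13.6 = 8077.82 m^3

8077.82 m^3


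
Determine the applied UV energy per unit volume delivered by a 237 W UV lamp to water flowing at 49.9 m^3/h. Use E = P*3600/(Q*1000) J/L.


Energy delivered per hour = 237 W * 3600 s = 853200 J/h
Volume treated per hour = 49.9 m^3/h * 1000 = 49900 L/h
dose = 853200 / 49900 = 17.0982 J/L

17.0982 J/L


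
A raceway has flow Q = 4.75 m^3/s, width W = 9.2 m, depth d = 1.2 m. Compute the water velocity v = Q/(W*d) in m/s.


Cross-sectional area = W * d = 9.2 * 1.2 = 11.04 m^2
Velocity = Q / A = 4.75 / 11.04 = 0.430254 m/s

0.430254 m/s


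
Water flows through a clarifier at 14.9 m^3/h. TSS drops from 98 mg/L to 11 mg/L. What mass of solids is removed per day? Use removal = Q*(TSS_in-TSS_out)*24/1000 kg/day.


Concentration drop: TSS_in - TSS_out = 98 - 11 = 87 mg/L
Hourly solids removed = Q * dTSS = 14.9 m^3/h * 87 mg/L = 1296.3 g/h  (m^3/h * mg/L = g/h)
Daily solids removed = 1296.3 * 24 = 31111.2 g/day
Convert g to kg: 31111.2 / 1000 = 31.1112 kg/day

31.1112 kg/day


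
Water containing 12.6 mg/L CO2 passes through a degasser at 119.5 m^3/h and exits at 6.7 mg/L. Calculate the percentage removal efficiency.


CO2_out / CO2_in = 6.7 / 12.6 = 0.53174603
Fraction remaining = 0.53174603
efficiency = (1 - 0.53174603) * 100 = 46.8254 %

46.8254 %


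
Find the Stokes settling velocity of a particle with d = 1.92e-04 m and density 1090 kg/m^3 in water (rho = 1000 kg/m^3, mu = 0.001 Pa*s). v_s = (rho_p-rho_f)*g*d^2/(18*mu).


Density difference: rho_p - rho_f = 1090 - 1000 = 90 kg/m^3
d^2 = (1.92e-04)^2 = 3.6864e-08 m^2
Numerator = (rho_p - rho_f) * g * d^2 = 90 * 9.81 * 3.6864e-08 = 3.2547226e-05
Denominator = 18 * mu = 18 * 0.001 = 0.018
v_s = 3.2547226e-05 / 0.018 = 0.00180818 m/s
Check: Re = rho_f * v_s * d / mu = 1000 * 0.00180818 * 1.92e-04 / 0.001 = 0.347 < 1, so Stokes' law applies.

0.00180818 m/s


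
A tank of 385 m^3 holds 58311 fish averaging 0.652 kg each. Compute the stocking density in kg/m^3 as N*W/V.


Total biomass = 58311 fish * 0.652 kg = 38018.772 kg
Density = total biomass / volume = 38018.772 / 385 = 98.7501 kg/m^3

98.7501 kg/m^3


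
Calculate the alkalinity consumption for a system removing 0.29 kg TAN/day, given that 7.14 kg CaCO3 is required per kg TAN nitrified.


Alkalinity factor: 7.14 kg CaCO3 consumed per kg TAN nitrified
alk = 0.29 kg TAN * 7.14 = 2.0706 kg CaCO3/day

2.0706 kg CaCO3/day


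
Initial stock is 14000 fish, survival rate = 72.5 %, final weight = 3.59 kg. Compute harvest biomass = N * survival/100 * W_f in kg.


Survivors = 14000 * 72.5/100 = 10150 fish
Harvest biomass = survivors * W_f = 10150 * 3.59 = 36438.5 kg

36438.5 kg


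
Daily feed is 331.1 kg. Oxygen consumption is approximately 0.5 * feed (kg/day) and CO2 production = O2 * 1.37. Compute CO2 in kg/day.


O2 = 331.1 * 0.5 = 165.55
CO2 = 165.55 * 1.37 = 226.8035

226.8035 kg/day


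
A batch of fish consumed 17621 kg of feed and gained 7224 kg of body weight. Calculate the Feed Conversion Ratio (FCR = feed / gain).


FCR = feed consumed / weight gained
FCR = 17621 kg / 7224 kg = 2.43923

2.43923


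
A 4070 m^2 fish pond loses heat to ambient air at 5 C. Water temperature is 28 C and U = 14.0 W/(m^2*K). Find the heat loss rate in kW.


Temperature difference dT = 28 - 5 = 23 K
Heat loss (W) = U * A * dT = 14.0 * 4070 * 23 = 1310540 W
Convert to kW: 1310540 / 1000 = 1310.54 kW

1310.54 kW


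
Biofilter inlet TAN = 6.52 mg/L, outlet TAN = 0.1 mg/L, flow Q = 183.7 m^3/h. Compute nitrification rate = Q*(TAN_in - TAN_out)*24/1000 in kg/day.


Concentration drop: TAN_in - TAN_out = 6.52 - 0.1 = 6.42 mg/L
Hourly TAN removed = Q * dTAN = 183.7 m^3/h * 6.42 mg/L = 1179.354 g/h  (m^3/h * mg/L = g/h)
Daily TAN removed = 1179.354 * 24 = 28304.496 g/day
Convert to kg/day: 28304.496 / 1000 = 28.304496 kg/day

28.304496 kg/day


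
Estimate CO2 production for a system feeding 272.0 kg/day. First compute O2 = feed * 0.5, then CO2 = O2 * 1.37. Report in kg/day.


O2 = 272.0 * 0.5 = 136
CO2 = 136 * 1.37 = 186.32

186.32 kg/day


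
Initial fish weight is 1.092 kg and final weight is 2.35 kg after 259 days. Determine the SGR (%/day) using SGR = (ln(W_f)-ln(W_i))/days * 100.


ln(W_f) = ln(2.35) = 0.85441533
ln(W_i) = ln(1.092) = 0.088010877
ln(W_f) - ln(W_i) = 0.85441533 - 0.088010877 = 0.76640445
SGR = 0.76640445 / 259 * 100 = 0.295909 %/day

0.295909 %/day


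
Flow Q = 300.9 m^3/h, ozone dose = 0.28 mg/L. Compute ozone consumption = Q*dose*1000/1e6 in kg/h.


O3 demand (mg/h) = Q * dose * 1000 = 300.9 * 0.28 * 1000 = 84252 mg/h
Convert mg to kg: 84252 / 1e6 = 0.084252 kg/h

0.084252 kg/h


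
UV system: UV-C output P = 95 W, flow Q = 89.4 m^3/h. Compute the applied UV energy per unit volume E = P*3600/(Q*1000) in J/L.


Energy delivered per hour = 95 W * 3600 s = 342000 J/h
Volume treated per hour = 89.4 m^3/h * 1000 = 89400 L/h
dose = 342000 / 89400 = 3.8255 J/L

3.8255 J/L


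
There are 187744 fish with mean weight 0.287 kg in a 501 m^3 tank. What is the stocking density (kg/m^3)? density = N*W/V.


Total biomass = 187744 fish * 0.287 kg = 53882.528 kg
Density = total biomass / volume = 53882.528 / 501 = 107.55 kg/m^3

107.55 kg/m^3


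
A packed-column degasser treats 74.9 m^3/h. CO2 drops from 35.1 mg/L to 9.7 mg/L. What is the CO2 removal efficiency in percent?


CO2_out / CO2_in = 9.7 / 35.1 = 0.27635328
Fraction remaining = 0.27635328
efficiency = (1 - 0.27635328) * 100 = 72.3647 %

72.3647 %


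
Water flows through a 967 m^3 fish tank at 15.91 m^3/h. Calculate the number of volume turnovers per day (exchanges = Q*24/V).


Daily flow volume = 15.91 m^3/h * 24 h = 381.84 m^3/day
Exchanges = daily flow / tank volume = 381.84 / 967 = 0.394871 exchanges/day

0.394871 exchanges/day


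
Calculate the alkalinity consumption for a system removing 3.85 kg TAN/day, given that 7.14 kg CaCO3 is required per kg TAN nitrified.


Alkalinity factor: 7.14 kg CaCO3 consumed per kg TAN nitrified
alk = 3.85 kg TAN * 7.14 = 27.489 kg CaCO3/day

27.489 kg CaCO3/day


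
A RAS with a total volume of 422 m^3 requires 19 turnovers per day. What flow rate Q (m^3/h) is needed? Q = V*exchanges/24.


Daily recirculation volume = 422 m^3 * 19 = 8018 m^3/day
Flow rate Q = daily volume / 24 h = 8018 / 24 = 334.083 m^3/h

334.083 m^3/h


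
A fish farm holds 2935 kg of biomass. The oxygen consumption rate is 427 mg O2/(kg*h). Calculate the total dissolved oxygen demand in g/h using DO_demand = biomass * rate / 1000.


Total O2 consumption (mg/h) = 2935 kg * 427 mg/(kg*h) = 1253245 mg/h
Convert to g/h: 1253245 / 1000 = 1253.245 g/h

1253.245 g/h


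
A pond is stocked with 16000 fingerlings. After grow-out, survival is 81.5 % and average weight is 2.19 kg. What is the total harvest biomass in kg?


Survivors = 16000 * 81.5/100 = 13040 fish
Harvest biomass = survivors * W_f = 13040 * 2.19 = 28557.6 kg

28557.6 kg


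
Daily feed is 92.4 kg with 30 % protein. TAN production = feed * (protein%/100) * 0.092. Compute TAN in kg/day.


Protein in feed = 92.4 * 30/100 = 27.72 kg/day
TAN = protein * 0.092 = 27.72 * 0.092 = 2.55024 kg/day

2.55024 kg/day
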